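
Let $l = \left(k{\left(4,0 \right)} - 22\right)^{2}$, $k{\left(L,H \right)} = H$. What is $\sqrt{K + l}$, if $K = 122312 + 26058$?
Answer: $\sqrt{148854} \approx 385.82$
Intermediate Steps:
$K = 148370$
$l = 484$ ($l = \left(0 - 22\right)^{2} = \left(-22\right)^{2} = 484$)
$\sqrt{K + l} = \sqrt{148370 + 484} = \sqrt{148854}$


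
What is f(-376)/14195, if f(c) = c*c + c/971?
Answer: 27455144/2756669 ≈ 9.9595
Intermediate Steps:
f(c) = c**2 + c/971 (f(c) = c**2 + c*(1/971) = c**2 + c/971)
f(-376)/14195 = -376*(1/971 - 376)/14195 = -376*(-365095/971)*(1/14195) = (137275720/971)*(1/14195) = 27455144/2756669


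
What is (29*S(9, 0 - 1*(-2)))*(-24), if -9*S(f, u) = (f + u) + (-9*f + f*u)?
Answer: -12064/3 ≈ -4021.3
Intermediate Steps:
S(f, u) = -u/9 + 8*f/9 - f*u/9 (S(f, u) = -((f + u) + (-9*f + f*u))/9 = -(u - 8*f + f*u)/9 = -u/9 + 8*f/9 - f*u/9)
(29*S(9, 0 - 1*(-2)))*(-24) = (29*(-(0 - 1*(-2))/9 + (8/9)*9 - ⅑*9*(0 - 1*(-2))))*(-24) = (29*(-(0 + 2)/9 + 8 - ⅑*9*(0 + 2)))*(-24) = (29*(-⅑*2 + 8 - ⅑*9*2))*(-24) = (29*(-2/9 + 8 - 2))*(-24) = (29*(52/9))*(-24) = (1508/9)*(-24) = -12064/3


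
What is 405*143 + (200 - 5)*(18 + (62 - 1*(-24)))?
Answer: 78195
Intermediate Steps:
405*143 + (200 - 5)*(18 + (62 - 1*(-24))) = 57915 + 195*(18 + (62 + 24)) = 57915 + 195*(18 + 86) = 57915 + 195*104 = 57915 + 20280 = 78195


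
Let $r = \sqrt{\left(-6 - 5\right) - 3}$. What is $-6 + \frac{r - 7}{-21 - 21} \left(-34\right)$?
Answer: $- \frac{35}{3} + \frac{17 i \sqrt{14}}{21} \approx -11.667 + 3.029 i$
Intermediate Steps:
$r = i \sqrt{14}$ ($r = \sqrt{\left(-6 - 5\right) - 3} = \sqrt{-11 - 3} = \sqrt{-14} = i \sqrt{14} \approx 3.7417 i$)
$-6 + \frac{r - 7}{-21 - 21} \left(-34\right) = -6 + \frac{i \sqrt{14} - 7}{-21 - 21} \left(-34\right) = -6 + \frac{-7 + i \sqrt{14}}{-42} \left(-34\right) = -6 + \left(-7 + i \sqrt{14}\right) \left(- \frac{1}{42}\right) \left(-34\right) = -6 + \left(\frac{1}{6} - \frac{i \sqrt{14}}{42}\right) \left(-34\right) = -6 - \left(\frac{17}{3} - \frac{17 i \sqrt{14}}{21}\right) = - \frac{35}{3} + \frac{17 i \sqrt{14}}{21}$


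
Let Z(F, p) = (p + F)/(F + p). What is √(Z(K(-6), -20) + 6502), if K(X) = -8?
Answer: √6503 ≈ 80.641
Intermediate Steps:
Z(F, p) = 1 (Z(F, p) = (F + p)/(F + p) = 1)
√(Z(K(-6), -20) + 6502) = √(1 + 6502) = √6503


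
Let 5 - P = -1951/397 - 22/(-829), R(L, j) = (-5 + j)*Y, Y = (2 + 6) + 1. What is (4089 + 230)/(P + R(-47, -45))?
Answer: -1421439047/144846640 ≈ -9.8134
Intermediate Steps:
Y = 9 (Y = 8 + 1 = 9)
R(L, j) = -45 + 9*j (R(L, j) = (-5 + j)*9 = -45 + 9*j)
P = 3254210/329113 (P = 5 - (-1951/397 - 22/(-829)) = 5 - (-1951*1/397 - 22*(-1/829)) = 5 - (-1951/397 + 22/829) = 5 - 1*(-1608645/329113) = 5 + 1608645/329113 = 3254210/329113 ≈ 9.8878)
(4089 + 230)/(P + R(-47, -45)) = (4089 + 230)/(3254210/329113 + (-45 + 9*(-45))) = 4319/(3254210/329113 + (-45 - 405)) = 4319/(3254210/329113 - 450) = 4319/(-144846640/329113) = 4319*(-329113/144846640) = -1421439047/144846640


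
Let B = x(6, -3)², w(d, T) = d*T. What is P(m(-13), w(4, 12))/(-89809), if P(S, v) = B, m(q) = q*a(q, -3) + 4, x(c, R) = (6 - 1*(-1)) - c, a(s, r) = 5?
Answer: -1/89809 ≈ -1.1135e-5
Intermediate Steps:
x(c, R) = 7 - c (x(c, R) = (6 + 1) - c = 7 - c)
m(q) = 4 + 5*q (m(q) = q*5 + 4 = 5*q + 4 = 4 + 5*q)
w(d, T) = T*d
B = 1 (B = (7 - 1*6)² = (7 - 6)² = 1² = 1)
P(S, v) = 1
P(m(-13), w(4, 12))/(-89809) = 1/(-89809) = 1*(-1/89809) = -1/89809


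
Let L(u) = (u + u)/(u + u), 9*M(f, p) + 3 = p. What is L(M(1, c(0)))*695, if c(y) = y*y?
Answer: 695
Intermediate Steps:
c(y) = y²
M(f, p) = -⅓ + p/9
L(u) = 1 (L(u) = (2*u)/((2*u)) = (2*u)*(1/(2*u)) = 1)
L(M(1, c(0)))*695 = 1*695 = 695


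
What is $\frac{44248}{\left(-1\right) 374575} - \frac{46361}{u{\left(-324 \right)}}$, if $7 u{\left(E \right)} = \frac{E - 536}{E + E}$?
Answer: $- \frac{3938536215874}{16106725} \approx -2.4453 \cdot 10^{5}$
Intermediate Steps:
$u{\left(E \right)} = \frac{-536 + E}{14 E}$ ($u{\left(E \right)} = \frac{\left(E - 536\right) \frac{1}{E + E}}{7} = \frac{\left(-536 + E\right) \frac{1}{2 E}}{7} = \frac{\frac{1}{2} \frac{1}{E} \left(-536 + E\right)}{7} = \frac{-536 + E}{14 E}$)
$\frac{44248}{\left(-1\right) 374575} - \frac{46361}{u{\left(-324 \right)}} = \frac{44248}{\left(-1\right) 374575} - \frac{46361}{\frac{1}{14} \frac{1}{-324} \left(-536 - 324\right)} = \frac{44248}{-374575} - \frac{46361}{\frac{1}{14} \left(- \frac{1}{324}\right) \left(-860\right)} = 44248 \left(- \frac{1}{374575}\right) - \frac{46361}{\frac{215}{1134}} = - \frac{44248}{374575} - \frac{52573374}{215} = - \frac{3938536215874}{16106725}$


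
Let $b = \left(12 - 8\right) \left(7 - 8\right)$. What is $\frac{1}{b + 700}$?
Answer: $\frac{1}{696} \approx 0.0014368$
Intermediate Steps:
$b = -4$ ($b = 4 \left(7 - 8\right) = 4 \left(-1\right) = -4$)
$\frac{1}{b + 700} = \frac{1}{-4 + 700} = \frac{1}{696}$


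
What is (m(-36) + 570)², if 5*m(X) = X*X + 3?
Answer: 17214201/25 ≈ 6.8857e+5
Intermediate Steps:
m(X) = ⅗ + X²/5 (m(X) = (X*X + 3)/5 = (X² + 3)/5 = (3 + X²)/5 = ⅗ + X²/5)
(m(-36) + 570)² = ((⅗ + (⅕)*(-36)²) + 570)² = ((⅗ + (⅕)*1296) + 570)² = ((⅗ + 1296/5) + 570)² = (1299/5 + 570)² = (4149/5)² = 17214201/25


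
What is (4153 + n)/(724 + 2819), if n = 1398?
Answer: 5551/3543 ≈ 1.5668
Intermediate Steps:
(4153 + n)/(724 + 2819) = (4153 + 1398)/(724 + 2819) = 5551/3543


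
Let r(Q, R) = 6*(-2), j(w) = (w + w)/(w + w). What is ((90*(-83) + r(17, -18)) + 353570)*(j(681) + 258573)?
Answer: 89489358512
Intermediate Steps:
j(w) = 1 (j(w) = (2*w)/((2*w)) = (2*w)*(1/(2*w)) = 1)
r(Q, R) = -12
((90*(-83) + r(17, -18)) + 353570)*(j(681) + 258573) = ((90*(-83) - 12) + 353570)*(1 + 258573) = ((-7470 - 12) + 353570)*258574 = (-7482 + 353570)*258574 = 346088*258574 = 89489358512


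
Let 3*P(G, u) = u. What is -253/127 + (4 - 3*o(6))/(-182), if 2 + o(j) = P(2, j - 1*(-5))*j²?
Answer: 1488/11557 ≈ 0.12875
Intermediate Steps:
P(G, u) = u/3
o(j) = -2 + j²*(5/3 + j/3) (o(j) = -2 + ((j - 1*(-5))/3)*j² = -2 + ((j + 5)/3)*j² = -2 + ((5 + j)/3)*j² = -2 + (5/3 + j/3)*j² = -2 + j²*(5/3 + j/3))
-253/127 + (4 - 3*o(6))/(-182) = -253/127 + (4 - 3*(-2 + (⅓)*6²*(5 + 6)))/(-182) = -253*1/127 + (4 - 3*(-2 + (⅓)*36*11))*(-1/182) = -253/127 + (4 - 3*(-2 + 132))*(-1/182) = -253/127 + (4 - 3*130)*(-1/182) = -253/127 + (4 - 390)*(-1/182) = -253/127 - 386*(-1/182) = -253/127 + 193/91 = 1488/11557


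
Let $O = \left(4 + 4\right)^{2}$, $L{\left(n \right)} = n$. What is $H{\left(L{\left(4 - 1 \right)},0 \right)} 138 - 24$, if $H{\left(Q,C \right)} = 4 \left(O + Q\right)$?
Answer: $36960$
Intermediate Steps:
$O = 64$ ($O = 8^{2} = 64$)
$H{\left(Q,C \right)} = 256 + 4 Q$ ($H{\left(Q,C \right)} = 4 \left(64 + Q\right) = 256 + 4 Q$)
$H{\left(L{\left(4 - 1 \right)},0 \right)} 138 - 24 = \left(256 + 4 \left(4 - 1\right)\right) 138 - 24 = \left(256 + 4 \cdot 3\right) 138 - 24 = \left(256 + 12\right) 138 - 24 = 268 \cdot 138 - 24 = 36984 - 24 = 36960$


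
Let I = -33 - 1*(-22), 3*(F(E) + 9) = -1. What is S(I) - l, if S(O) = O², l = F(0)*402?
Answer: 3873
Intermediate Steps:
F(E) = -28/3 (F(E) = -9 + (⅓)*(-1) = -9 - ⅓ = -28/3)
l = -3752 (l = -28/3*402 = -3752)
I = -11 (I = -33 + 22 = -11)
S(I) - l = (-11)² - 1*(-3752) = 121 + 3752 = 3873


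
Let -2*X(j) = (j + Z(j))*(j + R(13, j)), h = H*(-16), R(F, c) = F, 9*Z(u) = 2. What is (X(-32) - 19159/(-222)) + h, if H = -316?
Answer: 3223715/666 ≈ 4840.4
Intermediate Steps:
Z(u) = 2/9 (Z(u) = (⅑)*2 = 2/9)
h = 5056 (h = -316*(-16) = 5056)
X(j) = -(13 + j)*(2/9 + j)/2 (X(j) = -(j + 2/9)*(j + 13)/2 = -(2/9 + j)*(13 + j)/2 = -(13 + j)*(2/9 + j)/2)
(X(-32) - 19159/(-222)) + h = ((-13/9 - 119/18*(-32) - ½*(-32)²) - 19159/(-222)) + 5056 = ((-13/9 + 1904/9 - ½*1024) - 19159*(-1/222)) + 5056 = ((-13/9 + 1904/9 - 512) + 19159/222) + 5056 = (-2717/9 + 19159/222) + 5056 = -143581/666 + 5056 = 3223715/666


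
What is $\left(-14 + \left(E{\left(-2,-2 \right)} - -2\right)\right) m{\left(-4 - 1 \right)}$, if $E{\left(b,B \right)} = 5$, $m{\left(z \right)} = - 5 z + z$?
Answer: $-140$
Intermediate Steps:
$m{\left(z \right)} = - 4 z$
$\left(-14 + \left(E{\left(-2,-2 \right)} - -2\right)\right) m{\left(-4 - 1 \right)} = \left(-14 + \left(5 - -2\right)\right) \left(- 4 \left(-4 - 1\right)\right) = \left(-14 + \left(5 + 2\right)\right) \left(\left(-4\right) \left(-5\right)\right) = \left(-14 + 7\right) 20 = \left(-7\right) 20 = -140$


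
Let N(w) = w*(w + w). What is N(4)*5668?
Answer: 181376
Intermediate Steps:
N(w) = 2*w² (N(w) = w*(2*w) = 2*w²)
N(4)*5668 = (2*4²)*5668 = (2*16)*5668 = 32*5668 = 181376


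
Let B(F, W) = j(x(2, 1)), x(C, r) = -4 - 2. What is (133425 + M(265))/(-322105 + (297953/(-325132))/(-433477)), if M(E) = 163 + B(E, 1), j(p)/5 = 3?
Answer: -18829638605322292/45396590966726267 ≈ -0.41478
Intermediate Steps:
x(C, r) = -6
j(p) = 15 (j(p) = 5*3 = 15)
B(F, W) = 15
M(E) = 178 (M(E) = 163 + 15 = 178)
(133425 + M(265))/(-322105 + (297953/(-325132))/(-433477)) = (133425 + 178)/(-322105 + (297953/(-325132))/(-433477)) = 133603/(-322105 + (297953*(-1/325132))*(-1/433477)) = 133603/(-322105 - 297953/325132*(-1/433477)) = 133603/(-322105 + 297953/140937243964) = 133603/(-45396590966726267/140937243964) = 133603*(-140937243964/45396590966726267) = -18829638605322292/45396590966726267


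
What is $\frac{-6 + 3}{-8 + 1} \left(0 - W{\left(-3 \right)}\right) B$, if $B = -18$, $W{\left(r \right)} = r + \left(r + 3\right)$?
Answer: $- \frac{162}{7} \approx -23.143$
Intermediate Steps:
$W{\left(r \right)} = 3 + 2 r$ ($W{\left(r \right)} = r + \left(3 + r\right) = 3 + 2 r$)
$\frac{-6 + 3}{-8 + 1} \left(0 - W{\left(-3 \right)}\right) B = \frac{-6 + 3}{-8 + 1} \left(0 - \left(3 + 2 \left(-3\right)\right)\right) \left(-18\right) = - \frac{3}{-7} \left(0 - \left(3 - 6\right)\right) \left(-18\right) = \left(-3\right) \left(- \frac{1}{7}\right) \left(0 - -3\right) \left(-18\right) = \frac{3 \left(0 + 3\right)}{7} \left(-18\right) = \frac{3}{7} \cdot 3 \left(-18\right) = \frac{9}{7} \left(-18\right) = - \frac{162}{7}$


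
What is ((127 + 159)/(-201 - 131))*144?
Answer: -10296/83 ≈ -124.05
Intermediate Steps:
((127 + 159)/(-201 - 131))*144 = (286/(-332))*144 = (286*(-1/332))*144 = -143/166*144 = -10296/83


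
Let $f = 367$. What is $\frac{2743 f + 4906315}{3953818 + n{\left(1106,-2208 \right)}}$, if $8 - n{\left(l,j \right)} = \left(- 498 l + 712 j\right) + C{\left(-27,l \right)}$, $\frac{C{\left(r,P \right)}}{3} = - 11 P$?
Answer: $\frac{1478249}{1528302} \approx 0.96725$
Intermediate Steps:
$C{\left(r,P \right)} = - 33 P$ ($C{\left(r,P \right)} = 3 \left(- 11 P\right) = - 33 P$)
$n{\left(l,j \right)} = 8 - 712 j + 531 l$ ($n{\left(l,j \right)} = 8 - \left(\left(- 498 l + 712 j\right) - 33 l\right) = 8 - \left(- 531 l + 712 j\right) = 8 - 712 j + 531 l$)
$\frac{2743 f + 4906315}{3953818 + n{\left(1106,-2208 \right)}} = \frac{2743 \cdot 367 + 4906315}{3953818 + \left(8 - -1572096 + 531 \cdot 1106\right)} = \frac{1006681 + 4906315}{3953818 + \left(8 + 1572096 + 587286\right)} = \frac{5912996}{3953818 + 2159390} = \frac{5912996}{6113208} = 5912996 \cdot \frac{1}{6113208} = \frac{1478249}{1528302}$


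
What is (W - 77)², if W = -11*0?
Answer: 5929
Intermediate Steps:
W = 0 (W = -1*0 = 0)
(W - 77)² = (0 - 77)² = (-77)² = 5929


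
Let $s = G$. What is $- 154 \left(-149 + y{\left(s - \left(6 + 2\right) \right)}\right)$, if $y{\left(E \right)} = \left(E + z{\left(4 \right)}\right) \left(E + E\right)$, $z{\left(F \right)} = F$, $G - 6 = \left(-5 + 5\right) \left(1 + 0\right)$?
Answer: $24178$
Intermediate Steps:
$G = 6$ ($G = 6 + \left(-5 + 5\right) \left(1 + 0\right) = 6 + 0 \cdot 1 = 6 + 0 = 6$)
$s = 6$
$y{\left(E \right)} = 2 E \left(4 + E\right)$ ($y{\left(E \right)} = \left(E + 4\right) \left(E + E\right) = \left(4 + E\right) 2 E = 2 E \left(4 + E\right)$)
$- 154 \left(-149 + y{\left(s - \left(6 + 2\right) \right)}\right) = - 154 \left(-149 + 2 \left(6 - \left(6 + 2\right)\right) \left(4 + \left(6 - \left(6 + 2\right)\right)\right)\right) = - 154 \left(-149 + 2 \left(6 - 8\right) \left(4 + \left(6 - 8\right)\right)\right) = - 154 \left(-149 + 2 \left(-2\right) \left(4 - 2\right)\right) = - 154 \left(-149 + 2 \left(-2\right) 2\right) = - 154 \left(-149 - 8\right) = \left(-154\right) \left(-157\right) = 24178$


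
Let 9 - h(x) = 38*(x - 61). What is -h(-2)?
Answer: -2403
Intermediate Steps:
h(x) = 2327 - 38*x (h(x) = 9 - 38*(x - 61) = 9 - 38*(-61 + x) = 9 - (-2318 + 38*x) = 9 + (2318 - 38*x) = 2327 - 38*x)
-h(-2) = -(2327 - 38*(-2)) = -(2327 + 76) = -1*2403 = -2403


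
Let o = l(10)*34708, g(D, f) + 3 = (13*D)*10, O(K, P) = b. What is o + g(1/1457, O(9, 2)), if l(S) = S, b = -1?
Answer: 505691319/1457 ≈ 3.4708e+5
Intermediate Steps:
O(K, P) = -1
g(D, f) = -3 + 130*D (g(D, f) = -3 + (13*D)*10 = -3 + 130*D)
o = 347080 (o = 10*34708 = 347080)
o + g(1/1457, O(9, 2)) = 347080 + (-3 + 130/1457) = 347080 - 4241/1457 = 505691319/1457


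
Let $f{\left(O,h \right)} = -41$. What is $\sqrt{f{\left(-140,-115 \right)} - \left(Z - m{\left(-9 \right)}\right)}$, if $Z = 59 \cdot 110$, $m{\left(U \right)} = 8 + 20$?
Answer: $i \sqrt{6503} \approx 80.641 i$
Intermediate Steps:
$m{\left(U \right)} = 28$
$Z = 6490$
$\sqrt{f{\left(-140,-115 \right)} - \left(Z - m{\left(-9 \right)}\right)} = \sqrt{-41 + \left(28 - 6490\right)} = \sqrt{-41 - 6462} = \sqrt{-6503} = i \sqrt{6503}$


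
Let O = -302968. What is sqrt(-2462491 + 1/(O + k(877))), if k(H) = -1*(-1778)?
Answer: I*sqrt(223385895707806290)/301190 ≈ 1569.2*I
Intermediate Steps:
k(H) = 1778
sqrt(-2462491 + 1/(O + k(877))) = sqrt(-2462491 + 1/(-302968 + 1778)) = sqrt(-2462491 + 1/(-301190)) = sqrt(-2462491 - 1/301190) = sqrt(-741677664291/301190) = I*sqrt(223385895707806290)/301190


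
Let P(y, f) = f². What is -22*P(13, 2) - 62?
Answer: -150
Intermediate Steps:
-22*P(13, 2) - 62 = -22*2² - 62 = -22*4 - 62 = -88 - 62 = -150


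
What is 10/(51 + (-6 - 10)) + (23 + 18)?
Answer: 289/7 ≈ 41.286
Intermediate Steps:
10/(51 + (-6 - 10)) + (23 + 18) = 10/(51 - 16) + 41 = 10/35 + 41 = 10*(1/35) + 41 = 2/7 + 41 = 289/7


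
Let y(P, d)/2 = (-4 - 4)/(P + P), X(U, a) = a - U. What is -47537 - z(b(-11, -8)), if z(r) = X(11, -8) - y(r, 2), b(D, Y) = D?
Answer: -522690/11 ≈ -47517.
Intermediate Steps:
y(P, d) = -8/P (y(P, d) = 2*((-4 - 4)/(P + P)) = 2*(-8*1/(2*P)) = 2*(-4/P) = -8/P)
z(r) = -19 + 8/r (z(r) = (-8 - 1*11) - (-8)/r = (-8 - 11) + 8/r = -19 + 8/r)
-47537 - z(b(-11, -8)) = -47537 - (-19 + 8/(-11)) = -47537 - (-19 + 8*(-1/11)) = -47537 - (-19 - 8/11) = -47537 - 1*(-217/11) = -47537 + 217/11 = -522690/11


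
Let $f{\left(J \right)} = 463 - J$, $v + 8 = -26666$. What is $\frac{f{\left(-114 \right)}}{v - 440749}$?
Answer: $- \frac{577}{467423} \approx -0.0012344$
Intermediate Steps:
$v = -26674$ ($v = -8 - 26666 = -26674$)
$\frac{f{\left(-114 \right)}}{v - 440749} = \frac{463 - -114}{-26674 - 440749} = \frac{463 + 114}{-26674 - 440749} = \frac{577}{-467423} = 577 \left(- \frac{1}{467423}\right) = - \frac{577}{467423}$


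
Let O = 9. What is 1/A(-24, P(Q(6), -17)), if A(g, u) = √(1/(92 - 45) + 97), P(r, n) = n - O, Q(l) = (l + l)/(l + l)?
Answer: √13395/1140 ≈ 0.10152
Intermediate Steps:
Q(l) = 1 (Q(l) = (2*l)/((2*l)) = (2*l)*(1/(2*l)) = 1)
P(r, n) = -9 + n (P(r, n) = n - 1*9 = n - 9 = -9 + n)
A(g, u) = 4*√13395/47 (A(g, u) = √(1/47 + 97) = √(4560/47) = 4*√13395/47)
1/A(-24, P(Q(6), -17)) = 1/(4*√13395/47) = √13395/1140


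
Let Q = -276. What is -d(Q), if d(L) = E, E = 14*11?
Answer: -154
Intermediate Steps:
E = 154
d(L) = 154
-d(Q) = -1*154 = -154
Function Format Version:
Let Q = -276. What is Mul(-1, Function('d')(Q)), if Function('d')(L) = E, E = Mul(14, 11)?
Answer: -154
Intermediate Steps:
E = 154
Function('d')(L) = 154
Mul(-1, Function('d')(Q)) = Mul(-1, 154) = -154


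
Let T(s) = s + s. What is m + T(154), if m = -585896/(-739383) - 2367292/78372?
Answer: 1345269593257/4828910373 ≈ 278.59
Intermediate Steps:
T(s) = 2*s
m = -142034801627/4828910373 (m = -585896*(-1/739383) - 2367292*1/78372 = 585896/739383 - 591823/19593 = -142034801627/4828910373 ≈ -29.413)
m + T(154) = -142034801627/4828910373 + 2*154 = -142034801627/4828910373 + 308 = 1345269593257/4828910373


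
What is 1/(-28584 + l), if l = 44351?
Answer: 1/15767 ≈ 6.3424e-5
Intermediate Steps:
1/(-28584 + l) = 1/(-28584 + 44351) = 1/15767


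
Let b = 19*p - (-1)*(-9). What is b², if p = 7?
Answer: 15376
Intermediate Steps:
b = 124 (b = 19*7 - (-1)*(-9) = 133 - 1*9 = 133 - 9 = 124)
b² = 124² = 15376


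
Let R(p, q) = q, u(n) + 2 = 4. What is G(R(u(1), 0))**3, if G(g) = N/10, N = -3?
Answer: -27/1000 ≈ -0.027000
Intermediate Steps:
u(n) = 2 (u(n) = -2 + 4 = 2)
G(g) = -3/10
G(R(u(1), 0))**3 = (-3/10)**3 = -27/1000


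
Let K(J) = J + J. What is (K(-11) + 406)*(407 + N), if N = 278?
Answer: 263040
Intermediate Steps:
K(J) = 2*J
(K(-11) + 406)*(407 + N) = (2*(-11) + 406)*(407 + 278) = (-22 + 406)*685 = 384*685 = 263040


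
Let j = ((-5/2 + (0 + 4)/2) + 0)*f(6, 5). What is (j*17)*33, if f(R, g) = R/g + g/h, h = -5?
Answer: -561/10 ≈ -56.100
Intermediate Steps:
f(R, g) = -g/5 + R/g (f(R, g) = R/g + g/(-5) = R/g + g*(-⅕) = R/g - g/5 = -g/5 + R/g)
j = -⅒ (j = ((-5/2 + (0 + 4)/2) + 0)*(-⅕*5 + 6/5) = ((-5*½ + 4*(½)) + 0)*(-1 + 6*(⅕)) = ((-5/2 + 2) + 0)*(-1 + 6/5) = (-½ + 0)*(⅕) = -½*⅕ = -⅒ ≈ -0.10000)
(j*17)*33 = -⅒*17*33 = -17/10*33 = -561/10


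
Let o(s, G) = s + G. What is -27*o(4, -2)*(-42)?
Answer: 2268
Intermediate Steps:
o(s, G) = G + s
-27*o(4, -2)*(-42) = -27*(-2 + 4)*(-42) = -27*2*(-42) = -54*(-42) = 2268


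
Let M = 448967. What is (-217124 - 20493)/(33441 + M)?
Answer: -237617/482408 ≈ -0.49256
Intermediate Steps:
(-217124 - 20493)/(33441 + M) = (-217124 - 20493)/(33441 + 448967) = -237617/482408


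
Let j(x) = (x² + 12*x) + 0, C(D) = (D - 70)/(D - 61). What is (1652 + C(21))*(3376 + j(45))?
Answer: 392872389/40 ≈ 9.8218e+6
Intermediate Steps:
C(D) = (-70 + D)/(-61 + D)
j(x) = x² + 12*x
(1652 + C(21))*(3376 + j(45)) = (1652 + (-70 + 21)/(-61 + 21))*(3376 + 45*(12 + 45)) = (1652 - 49/(-40))*(3376 + 45*57) = (1652 - 1/40*(-49))*(3376 + 2565) = (1652 + 49/40)*5941 = (66129/40)*5941 = 392872389/40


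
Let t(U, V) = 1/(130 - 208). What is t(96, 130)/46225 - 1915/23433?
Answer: -2301550561/28162951050 ≈ -0.081723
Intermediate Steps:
t(U, V) = -1/78 (t(U, V) = 1/(-78) = -1/78)
t(96, 130)/46225 - 1915/23433 = -1/78/46225 - 1915/23433 = -1/78*1/46225 - 1915*1/23433 = -1/3605550 - 1915/23433 = -2301550561/28162951050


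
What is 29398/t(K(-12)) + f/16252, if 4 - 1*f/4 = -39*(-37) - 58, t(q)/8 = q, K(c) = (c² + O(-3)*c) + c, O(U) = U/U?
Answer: 59059157/1950240 ≈ 30.283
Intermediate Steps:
O(U) = 1
K(c) = c² + 2*c (K(c) = (c² + 1*c) + c = (c² + c) + c = (c + c²) + c = c² + 2*c)
t(q) = 8*q
f = -5524 (f = 16 - 4*(-39*(-37) - 58) = 16 - 4*(1443 - 58) = 16 - 4*1385 = 16 - 5540 = -5524)
29398/t(K(-12)) + f/16252 = 29398/((8*(-12*(2 - 12)))) - 5524/16252 = 29398/((8*(-12*(-10)))) - 5524*1/16252 = 29398/((8*120)) - 1381/4063 = 29398/960 - 1381/4063 = 29398*(1/960) - 1381/4063 = 14699/480 - 1381/4063 = 59059157/1950240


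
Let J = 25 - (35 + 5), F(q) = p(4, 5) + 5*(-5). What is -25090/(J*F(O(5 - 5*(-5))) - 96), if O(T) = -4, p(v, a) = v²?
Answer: -1930/3 ≈ -643.33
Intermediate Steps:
F(q) = -9 (F(q) = 4² + 5*(-5) = 16 - 25 = -9)
J = -15 (J = 25 - 1*40 = 25 - 40 = -15)
-25090/(J*F(O(5 - 5*(-5))) - 96) = -25090/(-15*(-9) - 96) = -25090/(135 - 96) = -25090/39 = -25090*1/39 = -1930/3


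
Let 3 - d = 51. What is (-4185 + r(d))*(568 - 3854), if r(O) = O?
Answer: 13909638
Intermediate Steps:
d = -48 (d = 3 - 1*51 = 3 - 51 = -48)
(-4185 + r(d))*(568 - 3854) = (-4185 - 48)*(568 - 3854) = -4233*(-3286) = 13909638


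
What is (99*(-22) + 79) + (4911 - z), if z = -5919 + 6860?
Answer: 1871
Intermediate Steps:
z = 941
(99*(-22) + 79) + (4911 - z) = (99*(-22) + 79) + (4911 - 1*941) = (-2178 + 79) + (4911 - 941) = -2099 + 3970 = 1871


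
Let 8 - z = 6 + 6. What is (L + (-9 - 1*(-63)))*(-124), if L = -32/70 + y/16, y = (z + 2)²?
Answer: -233461/35 ≈ -6670.3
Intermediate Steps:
z = -4 (z = 8 - (6 + 6) = 8 - 1*12 = 8 - 12 = -4)
y = 4 (y = (-4 + 2)² = (-2)² = 4)
L = -29/140 (L = -32/70 + 4/16 = -32*1/70 + 4*(1/16) = -16/35 + ¼ = -29/140 ≈ -0.20714)
(L + (-9 - 1*(-63)))*(-124) = (-29/140 + (-9 - 1*(-63)))*(-124) = (-29/140 + (-9 + 63))*(-124) = (-29/140 + 54)*(-124) = (7531/140)*(-124) = -233461/35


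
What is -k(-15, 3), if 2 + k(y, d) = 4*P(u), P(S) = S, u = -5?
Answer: 22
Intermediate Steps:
k(y, d) = -22 (k(y, d) = -2 + 4*(-5) = -2 - 20 = -22)
-k(-15, 3) = -1*(-22) = 22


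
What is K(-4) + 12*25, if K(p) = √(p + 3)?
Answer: 300 + I ≈ 300.0 + 1.0*I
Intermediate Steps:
K(p) = √(3 + p)
K(-4) + 12*25 = √(3 - 4) + 12*25 = √(-1) + 300 = I + 300 = 300 + I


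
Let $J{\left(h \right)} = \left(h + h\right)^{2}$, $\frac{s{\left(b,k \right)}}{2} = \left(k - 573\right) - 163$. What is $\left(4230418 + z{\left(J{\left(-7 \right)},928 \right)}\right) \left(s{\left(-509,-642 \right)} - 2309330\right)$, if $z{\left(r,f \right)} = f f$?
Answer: $-11772221701772$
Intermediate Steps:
$s{\left(b,k \right)} = -1472 + 2 k$ ($s{\left(b,k \right)} = 2 \left(\left(k - 573\right) - 163\right) = 2 \left(\left(-573 + k\right) - 163\right) = 2 \left(-736 + k\right) = -1472 + 2 k$)
$J{\left(h \right)} = 4 h^{2}$ ($J{\left(h \right)} = \left(2 h\right)^{2} = 4 h^{2}$)
$z{\left(r,f \right)} = f^{2}$
$\left(4230418 + z{\left(J{\left(-7 \right)},928 \right)}\right) \left(s{\left(-509,-642 \right)} - 2309330\right) = \left(4230418 + 928^{2}\right) \left(\left(-1472 + 2 \left(-642\right)\right) - 2309330\right) = \left(4230418 + 861184\right) \left(\left(-1472 - 1284\right) - 2309330\right) = 5091602 \left(-2756 - 2309330\right) = 5091602 \left(-2312086\right) = -11772221701772$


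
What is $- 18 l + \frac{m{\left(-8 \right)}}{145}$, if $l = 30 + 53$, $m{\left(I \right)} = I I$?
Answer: $- \frac{216566}{145} \approx -1493.6$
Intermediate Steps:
$m{\left(I \right)} = I^{2}$
$l = 83$
$- 18 l + \frac{m{\left(-8 \right)}}{145} = \left(-18\right) 83 + \frac{\left(-8\right)^{2}}{145} = -1494 + 64 \cdot \frac{1}{145} = -1494 + \frac{64}{145} = - \frac{216566}{145}$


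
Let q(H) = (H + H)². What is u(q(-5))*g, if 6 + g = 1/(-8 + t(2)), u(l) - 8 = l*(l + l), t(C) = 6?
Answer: -130052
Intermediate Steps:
q(H) = 4*H² (q(H) = (2*H)² = 4*H²)
u(l) = 8 + 2*l² (u(l) = 8 + l*(l + l) = 8 + l*(2*l) = 8 + 2*l²)
g = -13/2 (g = -6 + 1/(-8 + 6) = -6 + 1/(-2) = -6 - ½ = -13/2 ≈ -6.5000)
u(q(-5))*g = (8 + 2*(4*(-5)²)²)*(-13/2) = (8 + 2*(4*25)²)*(-13/2) = (8 + 2*100²)*(-13/2) = (8 + 2*10000)*(-13/2) = (8 + 20000)*(-13/2) = 20008*(-13/2) = -130052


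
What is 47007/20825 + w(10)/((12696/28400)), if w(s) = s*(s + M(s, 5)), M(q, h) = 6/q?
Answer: 7911047609/33049275 ≈ 239.37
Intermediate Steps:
w(s) = s*(s + 6/s)
47007/20825 + w(10)/((12696/28400)) = 47007/20825 + (6 + 10²)/((12696/28400)) = 47007*(1/20825) + (6 + 100)/((12696*(1/28400))) = 47007/20825 + 106/(1587/3550) = 47007/20825 + 106*(3550/1587) = 47007/20825 + 376300/1587 = 7911047609/33049275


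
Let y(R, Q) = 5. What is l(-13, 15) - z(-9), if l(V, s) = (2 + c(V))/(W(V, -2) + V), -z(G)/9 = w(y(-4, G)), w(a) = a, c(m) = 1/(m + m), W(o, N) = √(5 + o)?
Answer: 5293/118 - 17*I*√2/767 ≈ 44.856 - 0.031345*I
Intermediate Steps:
c(m) = 1/(2*m)
z(G) = -45 (z(G) = -9*5 = -45)
l(V, s) = (2 + 1/(2*V))/(V + √(5 + V)) (l(V, s) = (2 + 1/(2*V))/(√(5 + V) + V) = (2 + 1/(2*V))/(V + √(5 + V)))
l(-13, 15) - z(-9) = (½)*(1 + 4*(-13))/(-13*(-13 + √(5 - 13))) - 1*(-45) = (½)*(-1/13)*(1 - 52)/(-13 + √(-8)) + 45 = (½)*(-1/13)*(-51)/(-13 + 2*I*√2) + 45 = 51/(26*(-13 + 2*I*√2)) + 45 = 45 + 51/(26*(-13 + 2*I*√2))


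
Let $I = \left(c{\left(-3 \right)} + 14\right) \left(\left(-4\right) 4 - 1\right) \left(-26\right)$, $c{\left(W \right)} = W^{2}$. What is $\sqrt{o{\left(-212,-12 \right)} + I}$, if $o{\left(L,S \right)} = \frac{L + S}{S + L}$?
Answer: $\sqrt{10167} \approx 100.83$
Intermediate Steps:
$I = 10166$ ($I = \left(\left(-3\right)^{2} + 14\right) \left(\left(-4\right) 4 - 1\right) \left(-26\right) = \left(9 + 14\right) \left(-16 - 1\right) \left(-26\right) = 23 \left(-17\right) \left(-26\right) = \left(-391\right) \left(-26\right) = 10166$)
$o{\left(L,S \right)} = 1$ ($o{\left(L,S \right)} = \frac{L + S}{L + S} = 1$)
$\sqrt{o{\left(-212,-12 \right)} + I} = \sqrt{1 + 10166} = \sqrt{10167}$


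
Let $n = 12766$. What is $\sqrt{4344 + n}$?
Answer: $\sqrt{17110} \approx 130.81$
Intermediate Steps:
$\sqrt{4344 + n} = \sqrt{4344 + 12766} = \sqrt{17110}$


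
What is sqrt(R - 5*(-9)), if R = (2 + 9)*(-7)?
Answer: 4*I*sqrt(2) ≈ 5.6569*I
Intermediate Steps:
R = -77 (R = 11*(-7) = -77)
sqrt(R - 5*(-9)) = sqrt(-77 - 5*(-9)) = sqrt(-77 + 45) = sqrt(-32) = 4*I*sqrt(2)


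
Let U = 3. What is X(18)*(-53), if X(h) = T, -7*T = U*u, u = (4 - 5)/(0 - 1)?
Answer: 159/7 ≈ 22.714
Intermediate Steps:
u = 1 (u = -1/(-1) = -1*(-1) = 1)
T = -3/7 ≈ -0.42857
X(h) = -3/7
X(18)*(-53) = -3/7*(-53) = 159/7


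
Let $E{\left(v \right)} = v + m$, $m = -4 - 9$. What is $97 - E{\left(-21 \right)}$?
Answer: $131$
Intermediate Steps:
$m = -13$ ($m = -4 - 9 = -13$)
$E{\left(v \right)} = -13 + v$ ($E{\left(v \right)} = v - 13 = -13 + v$)
$97 - E{\left(-21 \right)} = 97 - \left(-13 - 21\right) = 97 - -34 = 97 + 34 = 131$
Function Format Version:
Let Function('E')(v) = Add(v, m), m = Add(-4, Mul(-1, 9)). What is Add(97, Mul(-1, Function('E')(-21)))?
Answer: 131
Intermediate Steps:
m = -13 (m = Add(-4, -9) = -13)
Function('E')(v) = Add(-13, v) (Function('E')(v) = Add(v, -13) = Add(-13, v))
Add(97, Mul(-1, Function('E')(-21))) = Add(97, Mul(-1, Add(-13, -21))) = Add(97, Mul(-1, -34)) = Add(97, 34) = 131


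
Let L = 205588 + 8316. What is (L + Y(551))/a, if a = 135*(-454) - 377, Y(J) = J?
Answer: -214455/61667 ≈ -3.4776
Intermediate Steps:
L = 213904
a = -61667 (a = -61290 - 377 = -61667)
(L + Y(551))/a = (213904 + 551)/(-61667) = 214455*(-1/61667) = -214455/61667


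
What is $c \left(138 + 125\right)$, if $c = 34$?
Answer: $8942$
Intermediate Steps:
$c \left(138 + 125\right) = 34 \left(138 + 125\right) = 34 \cdot 263 = 8942$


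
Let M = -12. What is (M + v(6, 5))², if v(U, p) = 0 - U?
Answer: 324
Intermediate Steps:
v(U, p) = -U
(M + v(6, 5))² = (-12 - 1*6)² = (-12 - 6)² = (-18)² = 324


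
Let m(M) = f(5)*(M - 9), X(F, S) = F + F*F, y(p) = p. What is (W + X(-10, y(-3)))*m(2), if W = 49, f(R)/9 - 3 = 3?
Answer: -52542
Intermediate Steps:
f(R) = 54 (f(R) = 27 + 9*3 = 27 + 27 = 54)
X(F, S) = F + F²
m(M) = -486 + 54*M (m(M) = 54*(M - 9) = 54*(-9 + M) = -486 + 54*M)
(W + X(-10, y(-3)))*m(2) = (49 - 10*(1 - 10))*(-486 + 54*2) = (49 - 10*(-9))*(-486 + 108) = (49 + 90)*(-378) = 139*(-378) = -52542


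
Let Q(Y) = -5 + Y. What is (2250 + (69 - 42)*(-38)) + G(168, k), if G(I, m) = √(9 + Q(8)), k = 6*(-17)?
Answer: 1224 + 2*√3 ≈ 1227.5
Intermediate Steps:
k = -102
G(I, m) = 2*√3 (G(I, m) = √(9 + (-5 + 8)) = √(9 + 3) = √12 = 2*√3)
(2250 + (69 - 42)*(-38)) + G(168, k) = (2250 + (69 - 42)*(-38)) + 2*√3 = (2250 + 27*(-38)) + 2*√3 = (2250 - 1026) + 2*√3 = 1224 + 2*√3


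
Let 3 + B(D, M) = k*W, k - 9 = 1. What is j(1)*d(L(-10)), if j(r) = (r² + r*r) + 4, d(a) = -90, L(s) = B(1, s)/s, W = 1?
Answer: -540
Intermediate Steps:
k = 10 (k = 9 + 1 = 10)
B(D, M) = 7 (B(D, M) = -3 + 10*1 = -3 + 10 = 7)
L(s) = 7/s
j(r) = 4 + 2*r² (j(r) = (r² + r²) + 4 = 2*r² + 4 = 4 + 2*r²)
j(1)*d(L(-10)) = (4 + 2*1²)*(-90) = (4 + 2*1)*(-90) = (4 + 2)*(-90) = 6*(-90) = -540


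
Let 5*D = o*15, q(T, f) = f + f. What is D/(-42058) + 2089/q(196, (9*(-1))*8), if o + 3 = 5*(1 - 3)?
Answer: -43926773/3028176 ≈ -14.506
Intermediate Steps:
o = -13 (o = -3 + 5*(1 - 3) = -3 + 5*(-2) = -3 - 10 = -13)
q(T, f) = 2*f
D = -39 (D = (-13*15)/5 = (1/5)*(-195) = -39)
D/(-42058) + 2089/q(196, (9*(-1))*8) = -39/(-42058) + 2089/((2*((9*(-1))*8))) = -39*(-1/42058) + 2089/((2*(-9*8))) = 39/42058 + 2089/((2*(-72))) = 39/42058 + 2089/(-144) = 39/42058 + 2089*(-1/144) = 39/42058 - 2089/144 = -43926773/3028176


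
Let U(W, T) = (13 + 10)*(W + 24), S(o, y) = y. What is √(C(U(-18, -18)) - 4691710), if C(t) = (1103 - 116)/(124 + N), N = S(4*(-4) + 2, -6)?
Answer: I*√65327253574/118 ≈ 2166.0*I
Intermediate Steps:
N = -6
U(W, T) = 552 + 23*W (U(W, T) = 23*(24 + W) = 552 + 23*W)
C(t) = 987/118 (C(t) = (1103 - 116)/(124 - 6) = 987/118)
√(C(U(-18, -18)) - 4691710) = √(987/118 - 4691710) = √(-553620793/118) = I*√65327253574/118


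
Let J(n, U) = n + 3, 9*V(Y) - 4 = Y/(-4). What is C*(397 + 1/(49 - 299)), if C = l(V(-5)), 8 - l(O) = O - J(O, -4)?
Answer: 1091739/250 ≈ 4367.0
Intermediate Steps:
V(Y) = 4/9 - Y/36 (V(Y) = 4/9 + (Y/(-4))/9 = 4/9 + (Y*(-¼))/9 = 4/9 + (-Y/4)/9 = 4/9 - Y/36)
J(n, U) = 3 + n
l(O) = 11 (l(O) = 8 - (O - (3 + O)) = 8 - (O + (-3 - O)) = 8 - 1*(-3) = 8 + 3 = 11)
C = 11
C*(397 + 1/(49 - 299)) = 11*(397 + 1/(49 - 299)) = 11*(397 + 1/(-250)) = 11*(397 - 1/250) = 11*(99249/250) = 1091739/250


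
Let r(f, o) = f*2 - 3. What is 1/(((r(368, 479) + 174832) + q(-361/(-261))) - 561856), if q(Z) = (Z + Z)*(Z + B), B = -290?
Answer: -68121/26368916749 ≈ -2.5834e-6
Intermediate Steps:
r(f, o) = -3 + 2*f (r(f, o) = 2*f - 3 = -3 + 2*f)
q(Z) = 2*Z*(-290 + Z) (q(Z) = (Z + Z)*(Z - 290) = (2*Z)*(-290 + Z) = 2*Z*(-290 + Z))
1/(((r(368, 479) + 174832) + q(-361/(-261))) - 561856) = 1/((((-3 + 2*368) + 174832) + 2*(-361/(-261))*(-290 - 361/(-261))) - 561856) = 1/((((-3 + 736) + 174832) + 2*(-361*(-1/261))*(-290 - 361*(-1/261))) - 561856) = 1/(((733 + 174832) + 2*(361/261)*(-290 + 361/261)) - 561856) = 1/((175565 + 2*(361/261)*(-75329/261)) - 561856) = 1/((175565 - 54387538/68121) - 561856) = 1/(11905275827/68121 - 561856) = 1/(-26368916749/68121) = -68121/26368916749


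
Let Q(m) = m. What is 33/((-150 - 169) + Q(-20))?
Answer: -11/113 ≈ -0.097345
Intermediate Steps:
33/((-150 - 169) + Q(-20)) = 33/((-150 - 169) - 20) = 33/(-319 - 20) = 33/(-339) = 33*(-1/339) = -11/113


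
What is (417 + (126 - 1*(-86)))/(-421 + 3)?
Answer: -629/418 ≈ -1.5048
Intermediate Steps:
(417 + (126 - 1*(-86)))/(-421 + 3) = (417 + (126 + 86))/(-418) = (417 + 212)*(-1/418) = 629*(-1/418) = -629/418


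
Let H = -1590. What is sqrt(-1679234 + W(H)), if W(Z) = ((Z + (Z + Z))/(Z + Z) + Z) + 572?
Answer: 3*I*sqrt(746778)/2 ≈ 1296.2*I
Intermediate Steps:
W(Z) = 1147/2 + Z (W(Z) = ((Z + 2*Z)/((2*Z)) + Z) + 572 = ((3*Z)*(1/(2*Z)) + Z) + 572 = (3/2 + Z) + 572 = 1147/2 + Z)
sqrt(-1679234 + W(H)) = sqrt(-1679234 + (1147/2 - 1590)) = sqrt(-1679234 - 2033/2) = sqrt(-3360501/2) = 3*I*sqrt(746778)/2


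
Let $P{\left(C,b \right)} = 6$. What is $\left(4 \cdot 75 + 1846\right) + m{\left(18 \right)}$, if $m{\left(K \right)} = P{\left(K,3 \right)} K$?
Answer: $2254$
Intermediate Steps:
$m{\left(K \right)} = 6 K$
$\left(4 \cdot 75 + 1846\right) + m{\left(18 \right)} = \left(4 \cdot 75 + 1846\right) + 6 \cdot 18 = \left(300 + 1846\right) + 108 = 2146 + 108 = 2254$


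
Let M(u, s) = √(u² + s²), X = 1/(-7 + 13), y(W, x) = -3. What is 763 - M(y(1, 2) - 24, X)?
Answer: 763 - √26245/6 ≈ 736.00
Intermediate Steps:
X = ⅙ (X = 1/6 = ⅙ ≈ 0.16667)
M(u, s) = √(s² + u²)
763 - M(y(1, 2) - 24, X) = 763 - √((⅙)² + (-3 - 24)²) = 763 - √(1/36 + (-27)²) = 763 - √(1/36 + 729) = 763 - √(26245/36) = 763 - √26245/6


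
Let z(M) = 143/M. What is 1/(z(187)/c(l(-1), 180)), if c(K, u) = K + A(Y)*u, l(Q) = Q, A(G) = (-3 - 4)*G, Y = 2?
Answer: -42857/13 ≈ -3296.7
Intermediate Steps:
A(G) = -7*G
c(K, u) = K - 14*u (c(K, u) = K + (-7*2)*u = K - 14*u)
1/(z(187)/c(l(-1), 180)) = 1/((143/187)/(-1 - 14*180)) = 1/((143*(1/187))/(-1 - 2520)) = 1/((13/17)/(-2521)) = 1/((13/17)*(-1/2521)) = 1/(-13/42857) = -42857/13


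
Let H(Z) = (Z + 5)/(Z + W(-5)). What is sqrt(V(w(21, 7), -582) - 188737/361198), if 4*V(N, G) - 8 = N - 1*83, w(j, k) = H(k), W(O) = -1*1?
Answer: I*sqrt(2449139339399)/361198 ≈ 4.3327*I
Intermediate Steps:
W(O) = -1
H(Z) = (5 + Z)/(-1 + Z) (H(Z) = (Z + 5)/(Z - 1) = (5 + Z)/(-1 + Z))
w(j, k) = (5 + k)/(-1 + k)
V(N, G) = -75/4 + N/4 (V(N, G) = 2 + (N - 1*83)/4 = 2 + (N - 83)/4 = 2 + (-83 + N)/4 = 2 + (-83/4 + N/4) = -75/4 + N/4)
sqrt(V(w(21, 7), -582) - 188737/361198) = sqrt((-75/4 + ((5 + 7)/(-1 + 7))/4) - 188737/361198) = sqrt((-75/4 + (12/6)/4) - 188737*1/361198) = sqrt((-75/4 + ((1/6)*12)/4) - 188737/361198) = sqrt((-75/4 + (1/4)*2) - 188737/361198) = sqrt((-75/4 + 1/2) - 188737/361198) = sqrt(-73/4 - 188737/361198) = sqrt(-13561201/722396) = I*sqrt(2449139339399)/361198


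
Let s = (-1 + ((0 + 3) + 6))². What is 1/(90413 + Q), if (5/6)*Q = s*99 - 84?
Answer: 5/489577 ≈ 1.0213e-5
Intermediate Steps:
s = 64 (s = (-1 + (3 + 6))² = (-1 + 9)² = 8² = 64)
Q = 37512/5 (Q = 6*(64*99 - 84)/5 = 6*(6336 - 84)/5 = (6/5)*6252 = 37512/5 ≈ 7502.4)
1/(90413 + Q) = 1/(90413 + 37512/5) = 1/(489577/5) = 5/489577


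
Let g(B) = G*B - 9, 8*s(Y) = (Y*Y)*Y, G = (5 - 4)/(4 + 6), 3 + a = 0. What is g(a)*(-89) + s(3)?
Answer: 33243/40 ≈ 831.08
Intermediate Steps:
a = -3 (a = -3 + 0 = -3)
G = 1/10 ≈ 0.10000
s(Y) = Y**3/8 (s(Y) = ((Y*Y)*Y)/8 = (Y**2*Y)/8 = Y**3/8)
g(B) = -9 + B/10 (g(B) = B/10 - 9 = -9 + B/10)
g(a)*(-89) + s(3) = (-9 + (1/10)*(-3))*(-89) + (1/8)*3**3 = (-9 - 3/10)*(-89) + (1/8)*27 = -93/10*(-89) + 27/8 = 8277/10 + 27/8 = 33243/40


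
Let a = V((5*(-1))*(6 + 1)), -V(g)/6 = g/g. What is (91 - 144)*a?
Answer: 318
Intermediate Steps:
V(g) = -6 (V(g) = -6*g/g = -6*1 = -6)
a = -6
(91 - 144)*a = (91 - 144)*(-6) = -53*(-6) = 318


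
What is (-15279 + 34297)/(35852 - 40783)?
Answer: -19018/4931 ≈ -3.8568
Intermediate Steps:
(-15279 + 34297)/(35852 - 40783) = 19018/(-4931) = 19018*(-1/4931) = -19018/4931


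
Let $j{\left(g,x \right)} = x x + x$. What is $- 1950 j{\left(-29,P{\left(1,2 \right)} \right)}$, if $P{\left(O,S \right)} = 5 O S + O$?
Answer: $-257400$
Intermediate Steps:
$P{\left(O,S \right)} = O + 5 O S$ ($P{\left(O,S \right)} = 5 O S + O = O + 5 O S$)
$j{\left(g,x \right)} = x + x^{2}$ ($j{\left(g,x \right)} = x^{2} + x = x + x^{2}$)
$- 1950 j{\left(-29,P{\left(1,2 \right)} \right)} = - 1950 \cdot 1 \left(1 + 5 \cdot 2\right) \left(1 + 1 \left(1 + 5 \cdot 2\right)\right) = - 1950 \cdot 1 \left(1 + 10\right) \left(1 + 1 \left(1 + 10\right)\right) = - 1950 \cdot 1 \cdot 11 \left(1 + 1 \cdot 11\right) = - 1950 \cdot 11 \left(1 + 11\right) = - 1950 \cdot 11 \cdot 12 = \left(-1950\right) 132 = -257400$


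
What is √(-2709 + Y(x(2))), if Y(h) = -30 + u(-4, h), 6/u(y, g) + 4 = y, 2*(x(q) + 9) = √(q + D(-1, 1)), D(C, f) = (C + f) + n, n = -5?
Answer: I*√10959/2 ≈ 52.343*I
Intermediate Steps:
D(C, f) = -5 + C + f (D(C, f) = (C + f) - 5 = -5 + C + f)
x(q) = -9 + √(-5 + q)/2 (x(q) = -9 + √(q + (-5 - 1 + 1))/2 = -9 + √(q - 5)/2 = -9 + √(-5 + q)/2)
u(y, g) = 6/(-4 + y)
Y(h) = -123/4 (Y(h) = -30 + 6/(-4 - 4) = -30 + 6/(-8) = -30 + 6*(-⅛) = -30 - ¾ = -123/4)
√(-2709 + Y(x(2))) = √(-2709 - 123/4) = √(-10959/4) = I*√10959/2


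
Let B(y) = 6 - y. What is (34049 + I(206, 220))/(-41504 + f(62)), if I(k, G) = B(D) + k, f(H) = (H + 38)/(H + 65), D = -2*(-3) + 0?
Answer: -4350385/5270908 ≈ -0.82536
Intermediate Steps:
D = 6 (D = 6 + 0 = 6)
f(H) = (38 + H)/(65 + H)
I(k, G) = k (I(k, G) = (6 - 1*6) + k = (6 - 6) + k = 0 + k = k)
(34049 + I(206, 220))/(-41504 + f(62)) = (34049 + 206)/(-41504 + (38 + 62)/(65 + 62)) = 34255/(-41504 + 100/127) = 34255/(-5270908/127) = 34255*(-127/5270908) = -4350385/5270908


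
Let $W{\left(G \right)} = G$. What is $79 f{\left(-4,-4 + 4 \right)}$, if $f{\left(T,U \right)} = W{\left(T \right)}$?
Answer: $-316$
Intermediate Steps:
$f{\left(T,U \right)} = T$
$79 f{\left(-4,-4 + 4 \right)} = 79 \left(-4\right) = -316$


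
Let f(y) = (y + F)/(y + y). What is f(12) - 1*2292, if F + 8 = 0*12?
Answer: -13751/6 ≈ -2291.8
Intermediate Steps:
F = -8 (F = -8 + 0*12 = -8 + 0 = -8)
f(y) = (-8 + y)/(2*y) (f(y) = (y - 8)/(y + y) = (-8 + y)/((2*y)) = (-8 + y)*(1/(2*y)) = (-8 + y)/(2*y))
f(12) - 1*2292 = (1/2)*(-8 + 12)/12 - 1*2292 = (1/2)*(1/12)*4 - 2292 = 1/6 - 2292 = -13751/6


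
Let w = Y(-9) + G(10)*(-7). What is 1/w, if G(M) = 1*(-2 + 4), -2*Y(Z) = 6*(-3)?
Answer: -1/5 ≈ -0.20000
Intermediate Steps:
Y(Z) = 9 (Y(Z) = -3*(-3) = -1/2*(-18) = 9)
G(M) = 2 (G(M) = 1*2 = 2)
w = -5 (w = 9 + 2*(-7) = 9 - 14 = -5)
1/w = 1/(-5) = -1/5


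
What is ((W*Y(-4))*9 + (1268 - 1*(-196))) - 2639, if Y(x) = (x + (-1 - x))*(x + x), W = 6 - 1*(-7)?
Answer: -239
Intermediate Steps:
W = 13 (W = 6 + 7 = 13)
Y(x) = -2*x
((W*Y(-4))*9 + (1268 - 1*(-196))) - 2639 = ((13*(-2*(-4)))*9 + (1268 - 1*(-196))) - 2639 = ((13*8)*9 + (1268 + 196)) - 2639 = (104*9 + 1464) - 2639 = (936 + 1464) - 2639 = 2400 - 2639 = -239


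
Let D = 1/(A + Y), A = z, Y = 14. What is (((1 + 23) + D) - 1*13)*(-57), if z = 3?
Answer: -10716/17 ≈ -630.35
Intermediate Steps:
A = 3
D = 1/17 (D = 1/(3 + 14) = 1/17 ≈ 0.058824)
(((1 + 23) + D) - 1*13)*(-57) = (((1 + 23) + 1/17) - 1*13)*(-57) = ((24 + 1/17) - 13)*(-57) = (409/17 - 13)*(-57) = (188/17)*(-57) = -10716/17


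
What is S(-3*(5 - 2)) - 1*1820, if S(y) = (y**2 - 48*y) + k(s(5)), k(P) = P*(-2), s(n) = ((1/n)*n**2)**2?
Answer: -1357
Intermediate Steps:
s(n) = n**2 (s(n) = (n**2/n)**2 = n**2)
k(P) = -2*P
S(y) = -50 + y**2 - 48*y (S(y) = (y**2 - 48*y) - 2*5**2 = (y**2 - 48*y) - 2*25 = (y**2 - 48*y) - 50 = -50 + y**2 - 48*y)
S(-3*(5 - 2)) - 1*1820 = (-50 + (-3*(5 - 2))**2 - (-144)*(5 - 2)) - 1*1820 = (-50 + (-3*3)**2 - (-144)*3) - 1820 = (-50 + (-9)**2 - 48*(-9)) - 1820 = (-50 + 81 + 432) - 1820 = 463 - 1820 = -1357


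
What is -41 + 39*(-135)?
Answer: -5306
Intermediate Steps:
-41 + 39*(-135) = -41 - 5265 = -5306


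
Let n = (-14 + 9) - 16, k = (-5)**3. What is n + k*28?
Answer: -3521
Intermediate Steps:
k = -125
n = -21 (n = -5 - 16 = -21)
n + k*28 = -21 - 125*28 = -21 - 3500 = -3521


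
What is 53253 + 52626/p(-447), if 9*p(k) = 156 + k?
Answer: 5007663/97 ≈ 51625.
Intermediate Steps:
p(k) = 52/3 + k/9 (p(k) = (156 + k)/9 = 52/3 + k/9)
53253 + 52626/p(-447) = 53253 + 52626/(52/3 + (1/9)*(-447)) = 53253 + 52626/(52/3 - 149/3) = 53253 + 52626/(-97/3) = 53253 + 52626*(-3/97) = 53253 - 157878/97 = 5007663/97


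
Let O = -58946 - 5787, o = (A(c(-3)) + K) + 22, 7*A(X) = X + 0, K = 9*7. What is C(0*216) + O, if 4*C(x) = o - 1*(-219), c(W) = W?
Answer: -1810399/28 ≈ -64657.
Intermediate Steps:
K = 63
A(X) = X/7 (A(X) = (X + 0)/7 = X/7)
o = 592/7 (o = ((1/7)*(-3) + 63) + 22 = (-3/7 + 63) + 22 = 438/7 + 22 = 592/7 ≈ 84.571)
C(x) = 2125/28 (C(x) = (592/7 - 1*(-219))/4 = (592/7 + 219)/4 = (1/4)*(2125/7) = 2125/28)
O = -64733
C(0*216) + O = 2125/28 - 64733 = -1810399/28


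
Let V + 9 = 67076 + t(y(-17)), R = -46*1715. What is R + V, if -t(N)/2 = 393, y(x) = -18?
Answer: -12609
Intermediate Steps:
R = -78890
t(N) = -786 (t(N) = -2*393 = -786)
V = 66281 (V = -9 + (67076 - 786) = -9 + 66290 = 66281)
R + V = -78890 + 66281 = -12609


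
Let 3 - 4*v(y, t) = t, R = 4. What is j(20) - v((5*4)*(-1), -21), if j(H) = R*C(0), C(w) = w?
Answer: -6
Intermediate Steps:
v(y, t) = ¾ - t/4
j(H) = 0 (j(H) = 4*0 = 0)
j(20) - v((5*4)*(-1), -21) = 0 - (¾ - ¼*(-21)) = 0 - (¾ + 21/4) = 0 - 1*6 = 0 - 6 = -6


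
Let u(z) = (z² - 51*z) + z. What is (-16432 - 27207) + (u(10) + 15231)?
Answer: -28808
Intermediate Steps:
u(z) = z² - 50*z
(-16432 - 27207) + (u(10) + 15231) = (-16432 - 27207) + (10*(-50 + 10) + 15231) = -43639 + (10*(-40) + 15231) = -43639 + (-400 + 15231) = -43639 + 14831 = -28808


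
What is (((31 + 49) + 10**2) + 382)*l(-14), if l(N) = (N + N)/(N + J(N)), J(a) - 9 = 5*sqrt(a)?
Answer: 15736/75 + 15736*I*sqrt(14)/75 ≈ 209.81 + 785.05*I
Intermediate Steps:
J(a) = 9 + 5*sqrt(a)
l(N) = 2*N/(9 + N + 5*sqrt(N)) (l(N) = (N + N)/(N + (9 + 5*sqrt(N))) = (2*N)/(9 + N + 5*sqrt(N)) = 2*N/(9 + N + 5*sqrt(N)))
(((31 + 49) + 10**2) + 382)*l(-14) = (((31 + 49) + 10**2) + 382)*(2*(-14)/(9 - 14 + 5*sqrt(-14))) = ((80 + 100) + 382)*(2*(-14)/(9 - 14 + 5*(I*sqrt(14)))) = (180 + 382)*(2*(-14)/(9 - 14 + 5*I*sqrt(14))) = 562*(2*(-14)/(-5 + 5*I*sqrt(14))) = 562*(-28/(-5 + 5*I*sqrt(14))) = -15736/(-5 + 5*I*sqrt(14))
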